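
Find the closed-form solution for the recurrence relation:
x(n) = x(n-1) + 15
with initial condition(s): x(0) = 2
Recurrence: x(n) = x(n-1) + 15, initial: x(0) = 2.
Each step adds 15, so x(n) = x(0) + 15n = 15n + 2.

x(n) = 15n + 2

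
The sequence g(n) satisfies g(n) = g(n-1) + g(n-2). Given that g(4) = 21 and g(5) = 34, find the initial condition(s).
Work backwards using g(k) = g(k+2) - g(k+1):
g(3) = g(5) - g(4) = 34 - 21 = 13
g(2) = g(4) - g(3) = 21 - 13 = 8
g(1) = g(3) - g(2) = 13 - 8 = 5
g(0) = g(2) - g(1) = 8 - 5 = 3

g(0) = 3, g(1) = 5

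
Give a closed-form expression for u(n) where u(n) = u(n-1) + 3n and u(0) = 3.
Recurrence: u(n) = u(n-1) + 3n, initial: u(0) = 3.
Telescoping: u(n) = u(0) + 3·Σᵢ₌₁ⁿ i = 3 + 3·n(n+1)/2.

u(n) = 3·n(n+1)/2 + 3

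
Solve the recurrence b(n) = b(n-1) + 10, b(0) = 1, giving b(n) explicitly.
Recurrence: b(n) = b(n-1) + 10, initial: b(0) = 1.
Each step adds 10, so b(n) = b(0) + 10n = 10n + 1.

b(n) = 10n + 1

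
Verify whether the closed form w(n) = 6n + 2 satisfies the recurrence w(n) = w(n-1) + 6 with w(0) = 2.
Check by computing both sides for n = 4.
From the recurrence with w(0) = 2:
  w(0) = 2, w(1) = 8, w(2) = 14, w(3) = 20, w(4) = 26
  so the recurrence gives w(4) = 26.
From the proposed closed form w(n) = 6n + 2:
  w(4) = 26.
Both sides give 26 at n = 4, and the initial condition(s) match, so the closed form is consistent.

Yes, the closed form is correct.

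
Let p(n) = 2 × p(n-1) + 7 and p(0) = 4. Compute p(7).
Computing step by step:
p(0) = 4
p(1) = 2 × 4 + 7 = 15
p(2) = 2 × 15 + 7 = 37
p(3) = 2 × 37 + 7 = 81
p(4) = 2 × 81 + 7 = 169
p(5) = 2 × 169 + 7 = 345
p(6) = 2 × 345 + 7 = 697
p(7) = 2 × 697 + 7 = 1401

1401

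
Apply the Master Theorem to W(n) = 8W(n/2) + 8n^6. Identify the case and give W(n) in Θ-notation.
Master Theorem template: W(n) = a·W(n/b) + f(n).
Here: a=8, b=2, f(n)=8n^6
Compute log_b(a) = log_2(8) = 3.
f(n) = 8n^6 = Ω(n^(3+ε)) with ε = 3, and the regularity condition holds (a·f(n/b) = (a/b^6)·f(n) with a/b^6 = 2^-3 < 1). Case 3: W(n) = Θ(f(n)) = Θ(n^6).

Case 3: W(n) = Θ(n^6)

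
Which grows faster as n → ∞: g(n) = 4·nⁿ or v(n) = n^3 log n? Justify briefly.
Comparing growth rates:
Growth-rate hierarchy: log n ≺ any polynomial ≺ any exponential cⁿ (c>1) ≺ n! ≺ nⁿ.
super-exponential nⁿ dominates polynomial degree 3 (with log factor) asymptotically.

g(n) grows faster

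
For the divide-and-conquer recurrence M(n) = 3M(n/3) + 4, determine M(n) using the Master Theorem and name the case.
Master Theorem template: M(n) = a·M(n/b) + f(n).
Here: a=3, b=3, f(n)=4
Compute log_b(a) = log_3(3) = 1.
f(n) = 4 = O(n^(1-ε)) with ε = 1. Case 1: M(n) = Θ(n^log_b(a)) = Θ(n).

Case 1: M(n) = Θ(n)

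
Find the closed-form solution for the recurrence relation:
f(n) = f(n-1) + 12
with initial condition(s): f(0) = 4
Recurrence: f(n) = f(n-1) + 12, initial: f(0) = 4.
Each step adds 12, so f(n) = f(0) + 12n = 12n + 4.

f(n) = 12n + 4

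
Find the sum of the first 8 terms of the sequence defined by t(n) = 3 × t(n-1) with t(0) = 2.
Computing the sequence terms: 2, 6, 18, 54, 162, 486, 1458, 4374
Adding these values together:

6560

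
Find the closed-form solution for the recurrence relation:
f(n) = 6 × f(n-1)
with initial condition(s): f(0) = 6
Recurrence: f(n) = 6 × f(n-1), initial: f(0) = 6.
Each term is 6 times the previous, so this is geometric with ratio 6. After n steps: f(n) = f(0)·6ⁿ = 6·6ⁿ.

f(n) = 6·6ⁿ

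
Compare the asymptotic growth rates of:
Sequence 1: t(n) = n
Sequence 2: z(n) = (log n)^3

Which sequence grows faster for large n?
Comparing growth rates:
Growth-rate hierarchy: log n ≺ any polynomial ≺ any exponential cⁿ (c>1) ≺ n! ≺ nⁿ.
polynomial degree 1 dominates polylogarithmic (log n)^3 asymptotically.

t(n) grows faster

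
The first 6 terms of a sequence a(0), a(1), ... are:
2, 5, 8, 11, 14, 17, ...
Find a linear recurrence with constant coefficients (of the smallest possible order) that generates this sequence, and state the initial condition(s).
Look for the lowest-order linear relation among consecutive terms.
Observation: consecutive differences are constant (= 3).
Check at n=2: 1·5 + 3 = 8. ✓

a(n) = a(n-1) + 3, a(0) = 2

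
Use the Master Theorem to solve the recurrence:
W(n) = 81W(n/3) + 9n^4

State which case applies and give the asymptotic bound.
Master Theorem template: W(n) = a·W(n/b) + f(n).
Here: a=81, b=3, f(n)=9n^4
Compute log_b(a) = log_3(81) = 4.
f(n) = 9n^4 = Θ(n^4). Case 2: W(n) = Θ(n^4 log n).

Case 2: W(n) = Θ(n^4 log n)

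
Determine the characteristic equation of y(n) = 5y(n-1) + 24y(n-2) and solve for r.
Substitute y(n) = rⁿ and divide through by rⁿ⁻²: r² - 5r - 24 = 0
Factor: (r - 8)(r + 3) = 0, so r = 8, -3.
General solution: y(n) = A·8ⁿ + B·(-3)ⁿ

Characteristic: r² - 5r - 24 = 0, Roots: r = 8, -3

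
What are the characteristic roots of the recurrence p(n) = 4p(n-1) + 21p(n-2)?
Substitute p(n) = rⁿ and divide through by rⁿ⁻²: r² - 4r - 21 = 0
Factor: (r - 7)(r + 3) = 0, so r = 7, -3.
General solution: p(n) = A·7ⁿ + B·(-3)ⁿ

Characteristic: r² - 4r - 21 = 0, Roots: r = 7, -3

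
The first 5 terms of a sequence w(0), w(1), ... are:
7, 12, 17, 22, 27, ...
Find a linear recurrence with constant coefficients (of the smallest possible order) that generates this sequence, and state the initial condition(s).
Look for the lowest-order linear relation among consecutive terms.
Observation: consecutive differences are constant (= 5).
Check at n=2: 1·12 + 5 = 17. ✓

w(n) = w(n-1) + 5, w(0) = 7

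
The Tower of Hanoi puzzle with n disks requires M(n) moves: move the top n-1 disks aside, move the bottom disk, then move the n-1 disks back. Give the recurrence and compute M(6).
Moving n disks = move the top n-1 disks aside (M(n-1) moves) + move the largest disk (1 move) + move the n-1 disks back on top (M(n-1) moves), so M(n) = 2M(n-1) + 1, with M(1) = 1 (a single disk takes one move).
First terms: 1, 3, 7, 15, 31, 63, … — each is one less than a power of 2. Indeed M(n) + 1 = 2(M(n-1) + 1) with M(1) + 1 = 2, so M(n) + 1 = 2ⁿ and M(n) = 2ⁿ - 1.
Hence M(6) = 2^6 - 1 = 64 - 1 = 63.

M(n) = 2M(n-1) + 1, M(1) = 1; M(6) = 63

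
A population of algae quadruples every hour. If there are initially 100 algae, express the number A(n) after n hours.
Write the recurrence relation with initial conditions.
Each hour multiplies the count by 4, so the count after n hours depends only on the count after n-1 hours: A(n) = 4 × A(n-1). The starting count gives A(0) = 100.
Unrolling n times gives the closed form A(n) = 100 × 4ⁿ.

A(n) = 4 × A(n-1), A(0) = 100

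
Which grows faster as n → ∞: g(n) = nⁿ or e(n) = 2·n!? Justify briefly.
Comparing growth rates:
Growth-rate hierarchy: log n ≺ any polynomial ≺ any exponential cⁿ (c>1) ≺ n! ≺ nⁿ.
super-exponential nⁿ dominates factorial asymptotically.

g(n) grows faster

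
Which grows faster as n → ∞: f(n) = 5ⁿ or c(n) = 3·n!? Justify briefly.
Comparing growth rates:
Growth-rate hierarchy: log n ≺ any polynomial ≺ any exponential cⁿ (c>1) ≺ n! ≺ nⁿ.
factorial dominates exponential base 5 asymptotically.

c(n) grows faster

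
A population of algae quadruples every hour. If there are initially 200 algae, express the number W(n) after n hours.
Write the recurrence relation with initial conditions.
Each hour multiplies the count by 4, so the count after n hours depends only on the count after n-1 hours: W(n) = 4 × W(n-1). The starting count gives W(0) = 200.
Unrolling n times gives the closed form W(n) = 200 × 4ⁿ.

W(n) = 4 × W(n-1), W(0) = 200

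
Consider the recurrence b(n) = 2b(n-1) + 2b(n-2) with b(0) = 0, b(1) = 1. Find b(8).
Computing the sequence terms:
0, 1, 2, 6, 16, 44, 120, 328, 896

896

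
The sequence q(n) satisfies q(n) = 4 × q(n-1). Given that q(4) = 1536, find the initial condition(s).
In general q(n) = 4ⁿ · q(0). At n = 4: q(0) = q(4) / 4^4 = 1536 / 256 = 6.

q(0) = 6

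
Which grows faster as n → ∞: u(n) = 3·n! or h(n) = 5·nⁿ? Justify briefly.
Comparing growth rates:
Growth-rate hierarchy: log n ≺ any polynomial ≺ any exponential cⁿ (c>1) ≺ n! ≺ nⁿ.
super-exponential nⁿ dominates factorial asymptotically.

h(n) grows faster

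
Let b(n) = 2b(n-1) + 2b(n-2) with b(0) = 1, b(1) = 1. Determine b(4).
Computing the sequence terms:
1, 1, 4, 10, 28

28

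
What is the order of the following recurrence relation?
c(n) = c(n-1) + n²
The order is the largest lag k for which c(n-k) appears. Here the deepest term is c(n-1) (the n² term is non-homogeneous and does not affect the order), so the order is 1.

Order 1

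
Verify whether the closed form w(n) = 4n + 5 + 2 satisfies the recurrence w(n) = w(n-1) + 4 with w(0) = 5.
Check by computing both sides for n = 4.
From the recurrence with w(0) = 5:
  w(0) = 5, w(1) = 9, w(2) = 13, w(3) = 17, w(4) = 21
  so the recurrence gives w(4) = 21.
From the proposed closed form w(n) = 4n + 5 + 2:
  w(4) = 23.
The recurrence gives 21 but the closed form gives 23, so the closed form does not satisfy the recurrence.

No, the closed form is incorrect.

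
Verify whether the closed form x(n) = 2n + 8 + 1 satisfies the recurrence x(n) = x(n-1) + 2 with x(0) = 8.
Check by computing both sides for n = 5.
From the recurrence with x(0) = 8:
  x(0) = 8, x(1) = 10, x(2) = 12, x(3) = 14, x(4) = 16, x(5) = 18
  so the recurrence gives x(5) = 18.
From the proposed closed form x(n) = 2n + 8 + 1:
  x(5) = 19.
The recurrence gives 18 but the closed form gives 19, so the closed form does not satisfy the recurrence.

No, the closed form is incorrect.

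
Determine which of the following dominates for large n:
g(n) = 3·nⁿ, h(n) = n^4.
Comparing growth rates:
Growth-rate hierarchy: log n ≺ any polynomial ≺ any exponential cⁿ (c>1) ≺ n! ≺ nⁿ.
super-exponential nⁿ dominates polynomial degree 4 asymptotically.

g(n) grows faster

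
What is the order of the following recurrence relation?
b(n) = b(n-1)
The order is the largest lag k for which b(n-k) appears. Here the deepest term is b(n-1), so the order is 1.

Order 1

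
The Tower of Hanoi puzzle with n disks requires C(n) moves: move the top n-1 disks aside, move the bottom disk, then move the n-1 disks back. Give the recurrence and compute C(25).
Moving n disks = move the top n-1 disks aside (C(n-1) moves) + move the largest disk (1 move) + move the n-1 disks back on top (C(n-1) moves), so C(n) = 2C(n-1) + 1, with C(1) = 1 (a single disk takes one move).
First terms: 1, 3, 7, 15, 31, 63, … — each is one less than a power of 2. Indeed C(n) + 1 = 2(C(n-1) + 1) with C(1) + 1 = 2, so C(n) + 1 = 2ⁿ and C(n) = 2ⁿ - 1.
Hence C(25) = 2^25 - 1 = 33554432 - 1 = 33554431.

C(n) = 2C(n-1) + 1, C(1) = 1; C(25) = 33554431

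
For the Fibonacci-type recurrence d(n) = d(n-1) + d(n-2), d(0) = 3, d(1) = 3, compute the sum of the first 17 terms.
Computing the sequence terms: 3, 3, 6, 9, 15, 24, 39, 63, 102, 165, 267, 432, 699, 1131, 1830, 2961, 4791
Adding these values together:

12540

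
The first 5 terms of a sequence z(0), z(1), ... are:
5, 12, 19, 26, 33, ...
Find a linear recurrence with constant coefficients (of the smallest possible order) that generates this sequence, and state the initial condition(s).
Look for the lowest-order linear relation among consecutive terms.
Observation: consecutive differences are constant (= 7).
Check at n=2: 1·12 + 7 = 19. ✓

z(n) = z(n-1) + 7, z(0) = 5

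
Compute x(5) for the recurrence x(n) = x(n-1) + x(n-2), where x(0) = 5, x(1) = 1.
Computing the sequence terms:
5, 1, 6, 7, 13, 20

20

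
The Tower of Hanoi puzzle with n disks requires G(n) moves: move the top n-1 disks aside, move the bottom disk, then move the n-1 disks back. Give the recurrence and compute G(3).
Moving n disks = move the top n-1 disks aside (G(n-1) moves) + move the largest disk (1 move) + move the n-1 disks back on top (G(n-1) moves), so G(n) = 2G(n-1) + 1, with G(1) = 1 (a single disk takes one move).
First terms: 1, 3, 7, … — each is one less than a power of 2. Indeed G(n) + 1 = 2(G(n-1) + 1) with G(1) + 1 = 2, so G(n) + 1 = 2ⁿ and G(n) = 2ⁿ - 1.
Hence G(3) = 2^3 - 1 = 8 - 1 = 7.

G(n) = 2G(n-1) + 1, G(1) = 1; G(3) = 7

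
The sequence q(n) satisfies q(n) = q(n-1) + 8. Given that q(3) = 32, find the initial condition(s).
q(3) = q(0) + 3·8, so q(0) = 32 - 24 = 8.

q(0) = 8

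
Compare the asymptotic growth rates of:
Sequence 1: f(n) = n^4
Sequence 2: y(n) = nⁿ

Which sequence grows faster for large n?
Comparing growth rates:
Growth-rate hierarchy: log n ≺ any polynomial ≺ any exponential cⁿ (c>1) ≺ n! ≺ nⁿ.
super-exponential nⁿ dominates polynomial degree 4 asymptotically.

y(n) grows faster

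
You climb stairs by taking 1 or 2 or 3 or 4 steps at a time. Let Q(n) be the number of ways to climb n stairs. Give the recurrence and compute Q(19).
Condition on the size of the last step (1 to 4): before it there were n-1, …, n-4 stairs climbed, and these cases are disjoint, so Q(n) = Q(n-1) + Q(n-2) + Q(n-3) + Q(n-4) (order-4 linear recurrence).
Initial conditions by direct count (compositions of i into parts ≤ 4): Q(1) = 1; Q(2) = 2; Q(3) = 4; Q(4) = 8.
Iterating the recurrence: Q(5) = 15, Q(6) = 29, Q(7) = 56, Q(8) = 108, Q(9) = 208, Q(10) = 401, Q(11) = 773, Q(12) = 1490, Q(13) = 2872, Q(14) = 5536, Q(15) = 10671, Q(16) = 20569, Q(17) = 39648, Q(18) = 76424, Q(19) = 147312.

Q(n) = Q(n-1) + Q(n-2) + Q(n-3) + Q(n-4), Q(1) = 1, Q(2) = 2, Q(3) = 4, Q(4) = 8; Q(19) = 147312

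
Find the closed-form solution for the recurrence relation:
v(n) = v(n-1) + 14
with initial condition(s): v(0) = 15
Recurrence: v(n) = v(n-1) + 14, initial: v(0) = 15.
Each step adds 14, so v(n) = v(0) + 14n = 14n + 15.

v(n) = 14n + 15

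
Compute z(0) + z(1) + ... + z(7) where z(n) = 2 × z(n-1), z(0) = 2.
Computing the sequence terms: 2, 4, 8, 16, 32, 64, 128, 256
Adding these values together:

510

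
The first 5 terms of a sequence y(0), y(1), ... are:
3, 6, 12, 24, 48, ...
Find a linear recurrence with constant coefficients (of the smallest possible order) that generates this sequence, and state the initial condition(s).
Look for the lowest-order linear relation among consecutive terms.
Observation: each term is 2× the previous.
Check at n=2: 2·6 = 12. ✓

y(n) = 2 × y(n-1), y(0) = 3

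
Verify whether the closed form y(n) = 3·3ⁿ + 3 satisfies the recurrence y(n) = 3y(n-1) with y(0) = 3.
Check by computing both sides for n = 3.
From the recurrence with y(0) = 3:
  y(0) = 3, y(1) = 9, y(2) = 27, y(3) = 81
  so the recurrence gives y(3) = 81.
From the proposed closed form y(n) = 3·3ⁿ + 3:
  y(3) = 84.
The recurrence gives 81 but the closed form gives 84, so the closed form does not satisfy the recurrence.

No, the closed form is incorrect.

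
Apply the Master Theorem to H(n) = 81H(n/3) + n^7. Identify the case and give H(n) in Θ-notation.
Master Theorem template: H(n) = a·H(n/b) + f(n).
Here: a=81, b=3, f(n)=n^7
Compute log_b(a) = log_3(81) = 4.
f(n) = n^7 = Ω(n^(4+ε)) with ε = 3, and the regularity condition holds (a·f(n/b) = (a/b^7)·f(n) with a/b^7 = 3^-3 < 1). Case 3: H(n) = Θ(f(n)) = Θ(n^7).

Case 3: H(n) = Θ(n^7)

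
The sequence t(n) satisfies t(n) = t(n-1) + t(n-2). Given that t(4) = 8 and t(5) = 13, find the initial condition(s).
Work backwards using t(k) = t(k+2) - t(k+1):
t(3) = t(5) - t(4) = 13 - 8 = 5
t(2) = t(4) - t(3) = 8 - 5 = 3
t(1) = t(3) - t(2) = 5 - 3 = 2
t(0) = t(2) - t(1) = 3 - 2 = 1

t(0) = 1, t(1) = 2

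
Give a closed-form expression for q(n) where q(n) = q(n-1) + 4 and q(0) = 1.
Recurrence: q(n) = q(n-1) + 4, initial: q(0) = 1.
Each step adds 4, so q(n) = q(0) + 4n = 4n + 1.

q(n) = 4n + 1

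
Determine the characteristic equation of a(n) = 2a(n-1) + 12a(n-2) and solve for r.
Substitute a(n) = rⁿ and divide through by rⁿ⁻²: r² - 2r - 12 = 0
Discriminant: 2² + 4·12 = 52, not a perfect square, so by the quadratic formula r = (2 ± √52)/2.
General solution: a(n) = A·r₁ⁿ + B·r₂ⁿ where r₁,r₂ = (2 ± √52)/2

Characteristic: r² - 2r - 12 = 0, Roots: r = (2 ± √52)/2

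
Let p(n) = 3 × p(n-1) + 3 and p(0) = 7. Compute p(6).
Computing step by step:
p(0) = 7
p(1) = 3 × 7 + 3 = 24
p(2) = 3 × 24 + 3 = 75
p(3) = 3 × 75 + 3 = 228
p(4) = 3 × 228 + 3 = 687
p(5) = 3 × 687 + 3 = 2064
p(6) = 3 × 2064 + 3 = 6195

6195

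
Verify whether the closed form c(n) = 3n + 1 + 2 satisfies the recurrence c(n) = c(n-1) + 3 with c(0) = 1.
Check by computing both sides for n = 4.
From the recurrence with c(0) = 1:
  c(0) = 1, c(1) = 4, c(2) = 7, c(3) = 10, c(4) = 13
  so the recurrence gives c(4) = 13.
From the proposed closed form c(n) = 3n + 1 + 2:
  c(4) = 15.
The recurrence gives 13 but the closed form gives 15, so the closed form does not satisfy the recurrence.

No, the closed form is incorrect.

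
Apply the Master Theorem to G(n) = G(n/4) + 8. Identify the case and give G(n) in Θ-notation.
Master Theorem template: G(n) = a·G(n/b) + f(n).
Here: a=1, b=4, f(n)=8
Compute log_b(a) = log_4(1) = 0.
f(n) = 8 = Θ(1). Case 2: G(n) = Θ(log n).

Case 2: G(n) = Θ(log n)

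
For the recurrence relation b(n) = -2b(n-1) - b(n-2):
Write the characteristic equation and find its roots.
Substitute b(n) = rⁿ and divide through by rⁿ⁻²: r² + 2r + 1 = 0
Factor: (r + 1)² = 0, so r = -1 (double root).
General solution: b(n) = (A + Bn)·(-1)ⁿ

Characteristic: r² + 2r + 1 = 0, Roots: r = -1 (double root)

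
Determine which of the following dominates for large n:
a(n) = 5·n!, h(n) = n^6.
Comparing growth rates:
Growth-rate hierarchy: log n ≺ any polynomial ≺ any exponential cⁿ (c>1) ≺ n! ≺ nⁿ.
factorial dominates polynomial degree 6 asymptotically.

a(n) grows faster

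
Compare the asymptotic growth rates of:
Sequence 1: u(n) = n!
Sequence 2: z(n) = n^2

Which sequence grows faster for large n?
Comparing growth rates:
Growth-rate hierarchy: log n ≺ any polynomial ≺ any exponential cⁿ (c>1) ≺ n! ≺ nⁿ.
factorial dominates polynomial degree 2 asymptotically.

u(n) grows faster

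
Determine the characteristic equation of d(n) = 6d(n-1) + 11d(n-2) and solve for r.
Substitute d(n) = rⁿ and divide through by rⁿ⁻²: r² - 6r - 11 = 0
Discriminant: 6² + 4·11 = 80, not a perfect square, so by the quadratic formula r = (6 ± √80)/2.
General solution: d(n) = A·r₁ⁿ + B·r₂ⁿ where r₁,r₂ = (6 ± √80)/2

Characteristic: r² - 6r - 11 = 0, Roots: r = (6 ± √80)/2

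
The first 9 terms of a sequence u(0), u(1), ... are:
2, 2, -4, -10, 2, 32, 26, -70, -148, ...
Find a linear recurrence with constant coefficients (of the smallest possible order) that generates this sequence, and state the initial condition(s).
Look for the lowest-order linear relation among consecutive terms.
Observation: u(n) - 1·u(n-1) - (-3)·u(n-2) = 0 holds for the shown terms, and no order-1 relation u(n) = α·u(n-1) + β fits.
Check at n=3: 1·-4 + (-3)·2 = -10. ✓

u(n) = u(n-1) - 3u(n-2), u(0) = 2, u(1) = 2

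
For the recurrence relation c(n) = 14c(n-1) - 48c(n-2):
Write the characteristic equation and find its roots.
Substitute c(n) = rⁿ and divide through by rⁿ⁻²: r² - 14r + 48 = 0
Factor: (r - 8)(r - 6) = 0, so r = 8, 6.
General solution: c(n) = A·8ⁿ + B·6ⁿ

Characteristic: r² - 14r + 48 = 0, Roots: r = 8, 6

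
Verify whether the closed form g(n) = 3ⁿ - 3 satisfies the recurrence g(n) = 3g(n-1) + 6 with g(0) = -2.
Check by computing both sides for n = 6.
From the recurrence with g(0) = -2:
  g(0) = -2, g(1) = 0, g(2) = 6, g(3) = 24, g(4) = 78, g(5) = 240, g(6) = 726
  so the recurrence gives g(6) = 726.
From the proposed closed form g(n) = 3ⁿ - 3:
  g(6) = 726.
Both sides give 726 at n = 6, and the initial condition(s) match, so the closed form is consistent.

Yes, the closed form is correct.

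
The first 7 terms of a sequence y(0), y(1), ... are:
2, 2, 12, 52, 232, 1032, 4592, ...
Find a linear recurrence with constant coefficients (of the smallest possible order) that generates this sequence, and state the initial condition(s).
Look for the lowest-order linear relation among consecutive terms.
Observation: y(n) - 4·y(n-1) - (2)·y(n-2) = 0 holds for the shown terms, and no order-1 relation y(n) = α·y(n-1) + β fits.
Check at n=3: 4·12 + (2)·2 = 52. ✓

y(n) = 4y(n-1) + 2y(n-2), y(0) = 2, y(1) = 2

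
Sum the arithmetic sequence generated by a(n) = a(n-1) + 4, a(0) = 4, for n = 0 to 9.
Computing the sequence terms: 4, 8, 12, 16, 20, 24, 28, 32, 36, 40
Adding these values together:

220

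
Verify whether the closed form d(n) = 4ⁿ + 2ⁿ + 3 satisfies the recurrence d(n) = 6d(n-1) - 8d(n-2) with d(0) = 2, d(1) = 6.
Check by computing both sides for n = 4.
From the recurrence with d(0) = 2, d(1) = 6:
  d(0) = 2, d(1) = 6, d(2) = 20, d(3) = 72, d(4) = 272
  so the recurrence gives d(4) = 272.
From the proposed closed form d(n) = 4ⁿ + 2ⁿ + 3:
  d(4) = 275.
The recurrence gives 272 but the closed form gives 275, so the closed form does not satisfy the recurrence.

No, the closed form is incorrect.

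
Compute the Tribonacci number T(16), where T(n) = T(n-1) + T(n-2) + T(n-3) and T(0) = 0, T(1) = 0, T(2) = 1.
Computing the sequence terms:
0, 0, 1, 1, 2, 4, 7, 13, 24, 44, 81, 149, 274, 504, 927, 1705, 3136

3136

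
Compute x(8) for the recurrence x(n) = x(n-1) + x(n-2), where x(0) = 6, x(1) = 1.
Computing the sequence terms:
6, 1, 7, 8, 15, 23, 38, 61, 99

99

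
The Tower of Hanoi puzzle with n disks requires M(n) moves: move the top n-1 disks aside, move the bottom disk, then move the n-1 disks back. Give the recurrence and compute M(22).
Moving n disks = move the top n-1 disks aside (M(n-1) moves) + move the largest disk (1 move) + move the n-1 disks back on top (M(n-1) moves), so M(n) = 2M(n-1) + 1, with M(1) = 1 (a single disk takes one move).
First terms: 1, 3, 7, 15, 31, 63, … — each is one less than a power of 2. Indeed M(n) + 1 = 2(M(n-1) + 1) with M(1) + 1 = 2, so M(n) + 1 = 2ⁿ and M(n) = 2ⁿ - 1.
Hence M(22) = 2^22 - 1 = 4194304 - 1 = 4194303.

M(n) = 2M(n-1) + 1, M(1) = 1; M(22) = 4194303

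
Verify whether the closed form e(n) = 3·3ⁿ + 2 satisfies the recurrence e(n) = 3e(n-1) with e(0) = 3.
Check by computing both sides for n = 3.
From the recurrence with e(0) = 3:
  e(0) = 3, e(1) = 9, e(2) = 27, e(3) = 81
  so the recurrence gives e(3) = 81.
From the proposed closed form e(n) = 3·3ⁿ + 2:
  e(3) = 83.
The recurrence gives 81 but the closed form gives 83, so the closed form does not satisfy the recurrence.

No, the closed form is incorrect.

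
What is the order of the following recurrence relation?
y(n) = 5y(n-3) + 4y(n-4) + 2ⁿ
The order is the largest lag k for which y(n-k) appears. Here the deepest term is y(n-4) (the 2ⁿ term is non-homogeneous and does not affect the order), so the order is 4.

Order 4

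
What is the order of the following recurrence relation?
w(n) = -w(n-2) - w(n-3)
The order is the largest lag k for which w(n-k) appears. Here the deepest term is w(n-3), so the order is 3.

Order 3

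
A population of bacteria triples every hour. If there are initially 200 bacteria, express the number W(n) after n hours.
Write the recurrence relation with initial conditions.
Each hour multiplies the count by 3, so the count after n hours depends only on the count after n-1 hours: W(n) = 3 × W(n-1). The starting count gives W(0) = 200.
Unrolling n times gives the closed form W(n) = 200 × 3ⁿ.

W(n) = 3 × W(n-1), W(0) = 200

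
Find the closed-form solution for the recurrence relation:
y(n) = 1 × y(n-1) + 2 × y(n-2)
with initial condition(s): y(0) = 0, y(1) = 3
Recurrence: y(n) = 1 × y(n-1) + 2 × y(n-2), initial: y(0) = 0, y(1) = 3.
Characteristic equation: r² - 1r - 2 = 0, which factors as (r - 2)(r + 1) = 0, so r = 2, -1. General solution y(n) = A·2ⁿ + B·(-1)ⁿ. From y(0) = 0: A + B = 0. From y(1) = 3: 2A - 1B = 3. Solving gives A = 1, B = -1.

y(n) = 2ⁿ - (-1)ⁿ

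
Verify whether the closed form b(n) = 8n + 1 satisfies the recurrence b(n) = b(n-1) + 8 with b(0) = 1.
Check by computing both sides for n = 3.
From the recurrence with b(0) = 1:
  b(0) = 1, b(1) = 9, b(2) = 17, b(3) = 25
  so the recurrence gives b(3) = 25.
From the proposed closed form b(n) = 8n + 1:
  b(3) = 25.
Both sides give 25 at n = 3, and the initial condition(s) match, so the closed form is consistent.

Yes, the closed form is correct.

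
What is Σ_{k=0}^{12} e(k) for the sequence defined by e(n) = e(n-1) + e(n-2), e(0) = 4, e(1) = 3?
Computing the sequence terms: 4, 3, 7, 10, 17, 27, 44, 71, 115, 186, 301, 487, 788
Adding these values together:

2060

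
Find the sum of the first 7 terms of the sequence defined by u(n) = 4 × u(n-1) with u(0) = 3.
Computing the sequence terms: 3, 12, 48, 192, 768, 3072, 12288
Adding these values together:

16383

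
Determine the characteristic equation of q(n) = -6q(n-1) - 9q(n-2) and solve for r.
Substitute q(n) = rⁿ and divide through by rⁿ⁻²: r² + 6r + 9 = 0
Factor: (r + 3)² = 0, so r = -3 (double root).
General solution: q(n) = (A + Bn)·(-3)ⁿ

Characteristic: r² + 6r + 9 = 0, Roots: r = -3 (double root)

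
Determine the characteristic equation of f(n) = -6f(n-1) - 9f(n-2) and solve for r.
Substitute f(n) = rⁿ and divide through by rⁿ⁻²: r² + 6r + 9 = 0
Factor: (r + 3)² = 0, so r = -3 (double root).
General solution: f(n) = (A + Bn)·(-3)ⁿ

Characteristic: r² + 6r + 9 = 0, Roots: r = -3 (double root)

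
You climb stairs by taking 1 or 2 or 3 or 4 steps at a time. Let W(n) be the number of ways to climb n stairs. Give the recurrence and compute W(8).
Condition on the size of the last step (1 to 4): before it there were n-1, …, n-4 stairs climbed, and these cases are disjoint, so W(n) = W(n-1) + W(n-2) + W(n-3) + W(n-4) (order-4 linear recurrence).
Initial conditions by direct count (compositions of i into parts ≤ 4): W(1) = 1; W(2) = 2; W(3) = 4; W(4) = 8.
Iterating the recurrence: W(5) = 15, W(6) = 29, W(7) = 56, W(8) = 108.

W(n) = W(n-1) + W(n-2) + W(n-3) + W(n-4), W(1) = 1, W(2) = 2, W(3) = 4, W(4) = 8; W(8) = 108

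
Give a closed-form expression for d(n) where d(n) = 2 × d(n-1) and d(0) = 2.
Recurrence: d(n) = 2 × d(n-1), initial: d(0) = 2.
Each term is 2 times the previous, so this is geometric with ratio 2. After n steps: d(n) = d(0)·2ⁿ = 2·2ⁿ.

d(n) = 2·2ⁿ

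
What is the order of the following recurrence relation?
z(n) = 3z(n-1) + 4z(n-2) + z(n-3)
The order is the largest lag k for which z(n-k) appears. Here the deepest term is z(n-3), so the order is 3.

Order 3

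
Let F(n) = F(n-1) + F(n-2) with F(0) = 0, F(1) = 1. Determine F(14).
Computing the sequence terms:
0, 1, 1, 2, 3, 5, 8, 13, 21, 34, 55, 89, 144, 233, 377

377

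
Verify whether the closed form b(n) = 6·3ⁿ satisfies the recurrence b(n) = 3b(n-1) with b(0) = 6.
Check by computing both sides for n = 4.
From the recurrence with b(0) = 6:
  b(0) = 6, b(1) = 18, b(2) = 54, b(3) = 162, b(4) = 486
  so the recurrence gives b(4) = 486.
From the proposed closed form b(n) = 6·3ⁿ:
  b(4) = 486.
Both sides give 486 at n = 4, and the initial condition(s) match, so the closed form is consistent.

Yes, the closed form is correct.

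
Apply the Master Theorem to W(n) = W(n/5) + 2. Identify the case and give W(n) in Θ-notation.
Master Theorem template: W(n) = a·W(n/b) + f(n).
Here: a=1, b=5, f(n)=2
Compute log_b(a) = log_5(1) = 0.
f(n) = 2 = Θ(1). Case 2: W(n) = Θ(log n).

Case 2: W(n) = Θ(log n)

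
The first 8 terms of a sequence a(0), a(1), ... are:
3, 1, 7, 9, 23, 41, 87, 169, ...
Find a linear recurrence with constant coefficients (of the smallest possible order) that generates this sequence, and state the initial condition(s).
Look for the lowest-order linear relation among consecutive terms.
Observation: a(n) - 1·a(n-1) - (2)·a(n-2) = 0 holds for the shown terms, and no order-1 relation a(n) = α·a(n-1) + β fits.
Check at n=3: 1·7 + (2)·1 = 9. ✓

a(n) = a(n-1) + 2a(n-2), a(0) = 3, a(1) = 1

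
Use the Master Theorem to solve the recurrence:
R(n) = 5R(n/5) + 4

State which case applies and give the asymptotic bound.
Master Theorem template: R(n) = a·R(n/b) + f(n).
Here: a=5, b=5, f(n)=4
Compute log_b(a) = log_5(5) = 1.
f(n) = 4 = O(n^(1-ε)) with ε = 1. Case 1: R(n) = Θ(n^log_b(a)) = Θ(n).

Case 1: R(n) = Θ(n)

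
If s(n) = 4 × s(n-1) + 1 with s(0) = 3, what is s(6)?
Computing step by step:
s(0) = 3
s(1) = 4 × 3 + 1 = 13
s(2) = 4 × 13 + 1 = 53
s(3) = 4 × 53 + 1 = 213
s(4) = 4 × 213 + 1 = 853
s(5) = 4 × 853 + 1 = 3413
s(6) = 4 × 3413 + 1 = 13653

13653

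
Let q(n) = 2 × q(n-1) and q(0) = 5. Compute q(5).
Computing step by step:
q(0) = 5
q(1) = 2 × 5 = 10
q(2) = 2 × 10 = 20
q(3) = 2 × 20 = 40
q(4) = 2 × 40 = 80
q(5) = 2 × 80 = 160

160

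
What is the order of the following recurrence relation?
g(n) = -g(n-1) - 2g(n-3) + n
The order is the largest lag k for which g(n-k) appears. Here the deepest term is g(n-3) (the n term is non-homogeneous and does not affect the order), so the order is 3.

Order 3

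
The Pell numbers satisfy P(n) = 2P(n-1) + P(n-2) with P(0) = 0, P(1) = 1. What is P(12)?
Computing the sequence terms:
0, 1, 2, 5, 12, 29, 70, 169, 408, 985, 2378, 5741, 13860

13860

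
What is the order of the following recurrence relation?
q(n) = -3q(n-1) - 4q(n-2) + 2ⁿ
The order is the largest lag k for which q(n-k) appears. Here the deepest term is q(n-2) (the 2ⁿ term is non-homogeneous and does not affect the order), so the order is 2.

Order 2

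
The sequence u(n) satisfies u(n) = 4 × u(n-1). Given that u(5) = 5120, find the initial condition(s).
In general u(n) = 4ⁿ · u(0). At n = 5: u(0) = u(5) / 4^5 = 5120 / 1024 = 5.

u(0) = 5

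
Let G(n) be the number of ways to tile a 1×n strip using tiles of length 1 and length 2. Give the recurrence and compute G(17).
Condition on the last tile: it has length 1 (leaving a 1×(n-1) strip) or length 2 (leaving a 1×(n-2) strip), so G(n) = G(n-1) + G(n-2) (order-2 linear recurrence).
For 0 ≤ i < 2 only unit tiles fit, so G(i) = 1.
Iterating the recurrence: G(2) = 2, G(3) = 3, G(4) = 5, G(5) = 8, G(6) = 13, G(7) = 21, G(8) = 34, G(9) = 55, G(10) = 89, G(11) = 144, G(12) = 233, G(13) = 377, G(14) = 610, G(15) = 987, G(16) = 1597, G(17) = 2584.

G(n) = G(n-1) + G(n-2), with G(i) = 1 for 0 ≤ i < 2; G(17) = 2584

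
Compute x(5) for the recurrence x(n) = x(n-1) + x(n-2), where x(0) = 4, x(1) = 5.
Computing the sequence terms:
4, 5, 9, 14, 23, 37

37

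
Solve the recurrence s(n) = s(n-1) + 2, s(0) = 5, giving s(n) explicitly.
Recurrence: s(n) = s(n-1) + 2, initial: s(0) = 5.
Each step adds 2, so s(n) = s(0) + 2n = 2n + 5.

s(n) = 2n + 5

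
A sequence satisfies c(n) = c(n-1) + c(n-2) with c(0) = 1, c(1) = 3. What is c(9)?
Computing the sequence terms:
1, 3, 4, 7, 11, 18, 29, 47, 76, 123

123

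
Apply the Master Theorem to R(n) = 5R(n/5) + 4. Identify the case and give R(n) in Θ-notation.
Master Theorem template: R(n) = a·R(n/b) + f(n).
Here: a=5, b=5, f(n)=4
Compute log_b(a) = log_5(5) = 1.
f(n) = 4 = O(n^(1-ε)) with ε = 1. Case 1: R(n) = Θ(n^log_b(a)) = Θ(n).

Case 1: R(n) = Θ(n)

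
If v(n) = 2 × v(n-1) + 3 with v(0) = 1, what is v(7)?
Computing step by step:
v(0) = 1
v(1) = 2 × 1 + 3 = 5
v(2) = 2 × 5 + 3 = 13
v(3) = 2 × 13 + 3 = 29
v(4) = 2 × 29 + 3 = 61
v(5) = 2 × 61 + 3 = 125
v(6) = 2 × 125 + 3 = 253
v(7) = 2 × 253 + 3 = 509

509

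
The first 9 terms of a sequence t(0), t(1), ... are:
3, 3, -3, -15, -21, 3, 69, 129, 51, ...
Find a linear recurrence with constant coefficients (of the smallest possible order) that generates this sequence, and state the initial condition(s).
Look for the lowest-order linear relation among consecutive terms.
Observation: t(n) - 2·t(n-1) - (-3)·t(n-2) = 0 holds for the shown terms, and no order-1 relation t(n) = α·t(n-1) + β fits.
Check at n=3: 2·-3 + (-3)·3 = -15. ✓

t(n) = 2t(n-1) - 3t(n-2), t(0) = 3, t(1) = 3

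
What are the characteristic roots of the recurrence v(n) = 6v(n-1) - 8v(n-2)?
Substitute v(n) = rⁿ and divide through by rⁿ⁻²: r² - 6r + 8 = 0
Factor: (r - 2)(r - 4) = 0, so r = 2, 4.
General solution: v(n) = A·2ⁿ + B·4ⁿ

Characteristic: r² - 6r + 8 = 0, Roots: r = 2, 4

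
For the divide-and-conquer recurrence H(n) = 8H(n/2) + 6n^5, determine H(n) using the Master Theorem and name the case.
Master Theorem template: H(n) = a·H(n/b) + f(n).
Here: a=8, b=2, f(n)=6n^5
Compute log_b(a) = log_2(8) = 3.
f(n) = 6n^5 = Ω(n^(3+ε)) with ε = 2, and the regularity condition holds (a·f(n/b) = (a/b^5)·f(n) with a/b^5 = 2^-2 < 1). Case 3: H(n) = Θ(f(n)) = Θ(n^5).

Case 3: H(n) = Θ(n^5)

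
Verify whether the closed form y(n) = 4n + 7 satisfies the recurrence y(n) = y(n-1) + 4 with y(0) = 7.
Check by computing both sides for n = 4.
From the recurrence with y(0) = 7:
  y(0) = 7, y(1) = 11, y(2) = 15, y(3) = 19, y(4) = 23
  so the recurrence gives y(4) = 23.
From the proposed closed form y(n) = 4n + 7:
  y(4) = 23.
Both sides give 23 at n = 4, and the initial condition(s) match, so the closed form is consistent.

Yes, the closed form is correct.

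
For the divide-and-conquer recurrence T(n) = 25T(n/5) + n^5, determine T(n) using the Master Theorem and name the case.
Master Theorem template: T(n) = a·T(n/b) + f(n).
Here: a=25, b=5, f(n)=n^5
Compute log_b(a) = log_5(25) = 2.
f(n) = n^5 = Ω(n^(2+ε)) with ε = 3, and the regularity condition holds (a·f(n/b) = (a/b^5)·f(n) with a/b^5 = 5^-3 < 1). Case 3: T(n) = Θ(f(n)) = Θ(n^5).

Case 3: T(n) = Θ(n^5)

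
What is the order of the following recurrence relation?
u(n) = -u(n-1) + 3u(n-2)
The order is the largest lag k for which u(n-k) appears. Here the deepest term is u(n-2), so the order is 2.

Order 2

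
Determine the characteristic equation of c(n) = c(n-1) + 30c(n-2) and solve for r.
Substitute c(n) = rⁿ and divide through by rⁿ⁻²: r² - r - 30 = 0
Factor: (r - 6)(r + 5) = 0, so r = 6, -5.
General solution: c(n) = A·6ⁿ + B·(-5)ⁿ

Characteristic: r² - r - 30 = 0, Roots: r = 6, -5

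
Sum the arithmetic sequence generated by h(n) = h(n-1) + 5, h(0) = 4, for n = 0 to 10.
Computing the sequence terms: 4, 9, 14, 19, 24, 29, 34, 39, 44, 49, 54
Adding these values together:

319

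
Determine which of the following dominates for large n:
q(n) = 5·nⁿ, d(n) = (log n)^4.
Comparing growth rates:
Growth-rate hierarchy: log n ≺ any polynomial ≺ any exponential cⁿ (c>1) ≺ n! ≺ nⁿ.
super-exponential nⁿ dominates polylogarithmic (log n)^4 asymptotically.

q(n) grows faster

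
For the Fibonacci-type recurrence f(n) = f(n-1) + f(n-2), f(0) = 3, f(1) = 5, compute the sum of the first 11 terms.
Computing the sequence terms: 3, 5, 8, 13, 21, 34, 55, 89, 144, 233, 377
Adding these values together:

982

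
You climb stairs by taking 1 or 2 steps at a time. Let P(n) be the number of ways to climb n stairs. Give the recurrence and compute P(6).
Condition on the size of the last step (1 to 2): before it there were n-1, …, n-2 stairs climbed, and these cases are disjoint, so P(n) = P(n-1) + P(n-2) (Fibonacci-type sequence).
Initial conditions by direct count (compositions of i into parts ≤ 2): P(1) = 1; P(2) = 2.
Iterating the recurrence: P(3) = 3, P(4) = 5, P(5) = 8, P(6) = 13.

P(n) = P(n-1) + P(n-2), P(1) = 1, P(2) = 2; P(6) = 13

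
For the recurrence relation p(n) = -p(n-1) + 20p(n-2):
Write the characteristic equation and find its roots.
Substitute p(n) = rⁿ and divide through by rⁿ⁻²: r² + r - 20 = 0
Factor: (r + 5)(r - 4) = 0, so r = -5, 4.
General solution: p(n) = A·(-5)ⁿ + B·4ⁿ

Characteristic: r² + r - 20 = 0, Roots: r = -5, 4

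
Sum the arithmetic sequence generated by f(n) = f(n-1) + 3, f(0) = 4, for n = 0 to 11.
Computing the sequence terms: 4, 7, 10, 13, 16, 19, 22, 25, 28, 31, 34, 37
Adding these values together:

246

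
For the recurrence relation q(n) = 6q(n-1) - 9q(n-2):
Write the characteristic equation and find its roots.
Substitute q(n) = rⁿ and divide through by rⁿ⁻²: r² - 6r + 9 = 0
Factor: (r - 3)² = 0, so r = 3 (double root).
General solution: q(n) = (A + Bn)·3ⁿ

Characteristic: r² - 6r + 9 = 0, Roots: r = 3 (double root)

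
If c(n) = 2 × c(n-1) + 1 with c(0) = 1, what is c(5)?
Computing step by step:
c(0) = 1
c(1) = 2 × 1 + 1 = 3
c(2) = 2 × 3 + 1 = 7
c(3) = 2 × 7 + 1 = 15
c(4) = 2 × 15 + 1 = 31
c(5) = 2 × 31 + 1 = 63

63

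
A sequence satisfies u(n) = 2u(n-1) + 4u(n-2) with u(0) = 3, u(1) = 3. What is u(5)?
Computing the sequence terms:
3, 3, 18, 48, 168, 528

528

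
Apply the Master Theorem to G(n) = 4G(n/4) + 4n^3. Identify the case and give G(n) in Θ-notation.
Master Theorem template: G(n) = a·G(n/b) + f(n).
Here: a=4, b=4, f(n)=4n^3
Compute log_b(a) = log_4(4) = 1.
f(n) = 4n^3 = Ω(n^(1+ε)) with ε = 2, and the regularity condition holds (a·f(n/b) = (a/b^3)·f(n) with a/b^3 = 4^-2 < 1). Case 3: G(n) = Θ(f(n)) = Θ(n^3).

Case 3: G(n) = Θ(n^3)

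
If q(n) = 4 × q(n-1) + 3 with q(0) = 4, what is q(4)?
Computing step by step:
q(0) = 4
q(1) = 4 × 4 + 3 = 19
q(2) = 4 × 19 + 3 = 79
q(3) = 4 × 79 + 3 = 319
q(4) = 4 × 319 + 3 = 1279

1279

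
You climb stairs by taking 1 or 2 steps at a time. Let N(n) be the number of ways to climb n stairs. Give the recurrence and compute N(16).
Condition on the size of the last step (1 to 2): before it there were n-1, …, n-2 stairs climbed, and these cases are disjoint, so N(n) = N(n-1) + N(n-2) (Fibonacci-type sequence).
Initial conditions by direct count (compositions of i into parts ≤ 2): N(1) = 1; N(2) = 2.
Iterating the recurrence: N(3) = 3, N(4) = 5, N(5) = 8, N(6) = 13, N(7) = 21, N(8) = 34, N(9) = 55, N(10) = 89, N(11) = 144, N(12) = 233, N(13) = 377, N(14) = 610, N(15) = 987, N(16) = 1597.

N(n) = N(n-1) + N(n-2), N(1) = 1, N(2) = 2; N(16) = 1597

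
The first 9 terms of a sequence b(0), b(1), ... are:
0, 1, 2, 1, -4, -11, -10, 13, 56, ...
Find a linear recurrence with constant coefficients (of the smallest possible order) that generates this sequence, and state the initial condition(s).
Look for the lowest-order linear relation among consecutive terms.
Observation: b(n) - 2·b(n-1) - (-3)·b(n-2) = 0 holds for the shown terms, and no order-1 relation b(n) = α·b(n-1) + β fits.
Check at n=3: 2·2 + (-3)·1 = 1. ✓

b(n) = 2b(n-1) - 3b(n-2), b(0) = 0, b(1) = 1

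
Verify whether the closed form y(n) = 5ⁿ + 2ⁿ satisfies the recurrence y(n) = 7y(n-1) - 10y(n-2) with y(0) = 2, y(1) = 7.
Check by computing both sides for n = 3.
From the recurrence with y(0) = 2, y(1) = 7:
  y(0) = 2, y(1) = 7, y(2) = 29, y(3) = 133
  so the recurrence gives y(3) = 133.
From the proposed closed form y(n) = 5ⁿ + 2ⁿ:
  y(3) = 133.
Both sides give 133 at n = 3, and the initial condition(s) match, so the closed form is consistent.

Yes, the closed form is correct.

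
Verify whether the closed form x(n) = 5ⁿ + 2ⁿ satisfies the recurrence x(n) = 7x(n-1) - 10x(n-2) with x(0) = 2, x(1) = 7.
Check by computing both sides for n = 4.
From the recurrence with x(0) = 2, x(1) = 7:
  x(0) = 2, x(1) = 7, x(2) = 29, x(3) = 133, x(4) = 641
  so the recurrence gives x(4) = 641.
From the proposed closed form x(n) = 5ⁿ + 2ⁿ:
  x(4) = 641.
Both sides give 641 at n = 4, and the initial condition(s) match, so the closed form is consistent.

Yes, the closed form is correct.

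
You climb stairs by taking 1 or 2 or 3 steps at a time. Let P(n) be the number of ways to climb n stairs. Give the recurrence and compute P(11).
Condition on the size of the last step (1 to 3): before it there were n-1, …, n-3 stairs climbed, and these cases are disjoint, so P(n) = P(n-1) + P(n-2) + P(n-3) (order-3 linear recurrence).
Initial conditions by direct count (compositions of i into parts ≤ 3): P(1) = 1; P(2) = 2; P(3) = 4.
Iterating the recurrence: P(4) = 7, P(5) = 13, P(6) = 24, P(7) = 44, P(8) = 81, P(9) = 149, P(10) = 274, P(11) = 504.

P(n) = P(n-1) + P(n-2) + P(n-3), P(1) = 1, P(2) = 2, P(3) = 4; P(11) = 504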